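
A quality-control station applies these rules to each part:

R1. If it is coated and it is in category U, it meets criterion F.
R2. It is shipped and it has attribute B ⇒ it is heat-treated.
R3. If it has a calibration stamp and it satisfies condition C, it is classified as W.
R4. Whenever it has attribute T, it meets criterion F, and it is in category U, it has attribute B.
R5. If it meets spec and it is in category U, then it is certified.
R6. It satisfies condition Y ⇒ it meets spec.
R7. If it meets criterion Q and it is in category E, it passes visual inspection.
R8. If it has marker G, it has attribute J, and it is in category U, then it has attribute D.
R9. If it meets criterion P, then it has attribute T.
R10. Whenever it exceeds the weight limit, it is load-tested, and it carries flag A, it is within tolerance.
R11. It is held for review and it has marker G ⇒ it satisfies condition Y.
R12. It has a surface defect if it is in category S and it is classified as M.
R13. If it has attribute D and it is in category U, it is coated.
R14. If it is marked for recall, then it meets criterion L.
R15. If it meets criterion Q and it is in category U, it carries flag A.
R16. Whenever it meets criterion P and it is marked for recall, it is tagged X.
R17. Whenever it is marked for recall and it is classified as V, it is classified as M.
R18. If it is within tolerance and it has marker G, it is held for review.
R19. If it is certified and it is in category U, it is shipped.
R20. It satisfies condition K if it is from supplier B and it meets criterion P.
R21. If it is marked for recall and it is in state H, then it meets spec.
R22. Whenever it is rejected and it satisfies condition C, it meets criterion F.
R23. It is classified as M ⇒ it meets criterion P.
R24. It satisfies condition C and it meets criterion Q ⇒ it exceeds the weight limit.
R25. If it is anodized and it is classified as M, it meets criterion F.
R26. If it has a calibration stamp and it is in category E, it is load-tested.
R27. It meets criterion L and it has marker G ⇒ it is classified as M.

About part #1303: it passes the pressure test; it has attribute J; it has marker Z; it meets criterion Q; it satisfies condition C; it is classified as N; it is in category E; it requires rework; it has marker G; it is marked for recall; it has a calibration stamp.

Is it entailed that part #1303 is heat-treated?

No

Forward chaining from the given facts derives: is classified as W, passes visual inspection, meets criterion L, exceeds the weight limit, is load-tested, is classified as M, meets criterion P, has attribute T, is tagged X.
The only rule concluding "it is heat-treated" is R2, which needs "it is shipped"; that is never established.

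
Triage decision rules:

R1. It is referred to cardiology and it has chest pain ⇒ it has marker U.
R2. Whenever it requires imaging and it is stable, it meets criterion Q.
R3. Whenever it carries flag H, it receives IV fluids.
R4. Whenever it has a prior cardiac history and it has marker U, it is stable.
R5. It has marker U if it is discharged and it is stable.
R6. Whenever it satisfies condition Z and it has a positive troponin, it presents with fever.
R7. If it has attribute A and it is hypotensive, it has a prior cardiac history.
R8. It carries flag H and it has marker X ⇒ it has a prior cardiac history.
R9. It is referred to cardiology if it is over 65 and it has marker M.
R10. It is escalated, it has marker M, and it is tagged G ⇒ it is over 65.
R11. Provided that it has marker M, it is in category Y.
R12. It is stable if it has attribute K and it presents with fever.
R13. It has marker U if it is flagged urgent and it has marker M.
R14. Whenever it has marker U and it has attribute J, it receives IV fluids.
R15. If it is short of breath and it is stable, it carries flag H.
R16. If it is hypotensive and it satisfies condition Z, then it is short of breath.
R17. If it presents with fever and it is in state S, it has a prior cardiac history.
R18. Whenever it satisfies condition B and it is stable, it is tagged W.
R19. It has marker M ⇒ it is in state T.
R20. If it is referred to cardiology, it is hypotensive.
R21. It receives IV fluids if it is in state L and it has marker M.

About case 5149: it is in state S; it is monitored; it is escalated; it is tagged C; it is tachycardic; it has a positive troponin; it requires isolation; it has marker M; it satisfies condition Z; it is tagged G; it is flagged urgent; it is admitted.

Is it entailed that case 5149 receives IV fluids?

By R6 (it satisfies condition Z, it has a positive troponin): it presents with fever.
By R10 (it is escalated, it has marker M, it is tagged G): it is over 65.
By R13 (it is flagged urgent, it has marker M): it has marker U.
By R17 (it presents with fever, it is in state S): it has a prior cardiac history.
By R4 (it has a prior cardiac history, it has marker U): it is stable.
By R9 (it is over 65, it has marker M): it is referred to cardiology.
By R20 (it is referred to cardiology): it is hypotensive.
By R16 (it is hypotensive, it satisfies condition Z): it is short of breath.
By R15 (it is short of breath, it is stable): it carries flag H.
By R3 (it carries flag H): it receives IV fluids.

Yes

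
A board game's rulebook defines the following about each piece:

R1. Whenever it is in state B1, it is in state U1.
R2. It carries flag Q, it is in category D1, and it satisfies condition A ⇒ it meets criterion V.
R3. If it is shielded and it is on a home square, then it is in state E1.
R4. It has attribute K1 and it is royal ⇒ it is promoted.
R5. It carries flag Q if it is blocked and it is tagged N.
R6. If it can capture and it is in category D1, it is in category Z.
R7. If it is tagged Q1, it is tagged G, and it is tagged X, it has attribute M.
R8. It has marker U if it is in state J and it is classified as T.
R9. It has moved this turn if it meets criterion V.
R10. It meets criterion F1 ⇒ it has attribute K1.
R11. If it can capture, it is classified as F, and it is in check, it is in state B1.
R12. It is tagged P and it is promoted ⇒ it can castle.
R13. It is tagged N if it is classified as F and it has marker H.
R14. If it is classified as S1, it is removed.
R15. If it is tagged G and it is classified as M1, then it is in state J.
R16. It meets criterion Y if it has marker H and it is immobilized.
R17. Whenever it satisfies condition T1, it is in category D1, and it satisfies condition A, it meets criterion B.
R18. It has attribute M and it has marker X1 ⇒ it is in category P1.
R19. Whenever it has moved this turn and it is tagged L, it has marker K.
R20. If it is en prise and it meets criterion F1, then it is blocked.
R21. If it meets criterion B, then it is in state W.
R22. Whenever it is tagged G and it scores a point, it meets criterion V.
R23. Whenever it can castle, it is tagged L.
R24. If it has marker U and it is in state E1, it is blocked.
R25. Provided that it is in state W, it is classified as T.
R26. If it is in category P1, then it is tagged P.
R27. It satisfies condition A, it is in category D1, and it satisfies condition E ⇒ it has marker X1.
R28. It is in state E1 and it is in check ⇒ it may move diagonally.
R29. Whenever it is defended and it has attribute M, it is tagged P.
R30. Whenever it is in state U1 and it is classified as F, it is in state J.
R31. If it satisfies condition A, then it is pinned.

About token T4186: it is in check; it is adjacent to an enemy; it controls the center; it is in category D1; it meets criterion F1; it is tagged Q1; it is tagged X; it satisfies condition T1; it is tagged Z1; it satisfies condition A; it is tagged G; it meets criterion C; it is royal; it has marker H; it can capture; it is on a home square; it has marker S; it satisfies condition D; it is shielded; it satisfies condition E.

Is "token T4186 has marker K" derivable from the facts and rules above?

Forward chaining from the given facts derives: is in state E1, is in category Z, has attribute M, has attribute K1, meets criterion B, is in state W, is classified as T, has marker X1, may move diagonally, is pinned, is promoted, is in category P1, is tagged P, can castle, is tagged L.
The only rule concluding "it has marker K" is R19, which needs "it has moved this turn"; that is never established.

No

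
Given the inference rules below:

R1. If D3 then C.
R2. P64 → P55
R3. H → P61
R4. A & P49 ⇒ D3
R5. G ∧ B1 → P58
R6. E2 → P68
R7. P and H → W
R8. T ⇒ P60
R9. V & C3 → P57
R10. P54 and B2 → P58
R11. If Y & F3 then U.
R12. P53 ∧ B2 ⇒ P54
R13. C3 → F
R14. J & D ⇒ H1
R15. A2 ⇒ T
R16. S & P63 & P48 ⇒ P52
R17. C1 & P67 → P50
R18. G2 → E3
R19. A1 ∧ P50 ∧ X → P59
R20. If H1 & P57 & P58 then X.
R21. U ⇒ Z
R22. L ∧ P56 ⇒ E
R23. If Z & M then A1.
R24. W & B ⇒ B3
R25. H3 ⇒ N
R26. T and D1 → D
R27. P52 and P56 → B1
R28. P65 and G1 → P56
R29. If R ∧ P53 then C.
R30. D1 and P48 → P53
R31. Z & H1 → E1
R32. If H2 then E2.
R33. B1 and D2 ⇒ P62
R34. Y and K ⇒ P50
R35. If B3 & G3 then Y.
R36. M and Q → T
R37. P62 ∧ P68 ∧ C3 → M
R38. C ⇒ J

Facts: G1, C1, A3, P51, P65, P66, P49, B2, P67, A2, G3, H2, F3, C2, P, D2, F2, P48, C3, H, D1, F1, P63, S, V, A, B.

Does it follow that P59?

Yes

D3  (by R4: A, P49)
W  (by R7: P, H)
P57  (by R9: V, C3)
T  (by R15: A2)
P52  (by R16: S, P63, P48)
P50  (by R17: C1, P67)
B3  (by R24: W, B)
D  (by R26: T, D1)
P56  (by R28: P65, G1)
P53  (by R30: D1, P48)
E2  (by R32: H2)
Y  (by R35: B3, G3)
C  (by R1: D3)
P68  (by R6: E2)
U  (by R11: Y, F3)
P54  (by R12: P53, B2)
Z  (by R21: U)
B1  (by R27: P52, P56)
P62  (by R33: B1, D2)
M  (by R37: P62, P68, C3)
J  (by R38: C)
P58  (by R10: P54, B2)
H1  (by R14: J, D)
X  (by R20: H1, P57, P58)
A1  (by R23: Z, M)
P59  (by R19: A1, P50, X)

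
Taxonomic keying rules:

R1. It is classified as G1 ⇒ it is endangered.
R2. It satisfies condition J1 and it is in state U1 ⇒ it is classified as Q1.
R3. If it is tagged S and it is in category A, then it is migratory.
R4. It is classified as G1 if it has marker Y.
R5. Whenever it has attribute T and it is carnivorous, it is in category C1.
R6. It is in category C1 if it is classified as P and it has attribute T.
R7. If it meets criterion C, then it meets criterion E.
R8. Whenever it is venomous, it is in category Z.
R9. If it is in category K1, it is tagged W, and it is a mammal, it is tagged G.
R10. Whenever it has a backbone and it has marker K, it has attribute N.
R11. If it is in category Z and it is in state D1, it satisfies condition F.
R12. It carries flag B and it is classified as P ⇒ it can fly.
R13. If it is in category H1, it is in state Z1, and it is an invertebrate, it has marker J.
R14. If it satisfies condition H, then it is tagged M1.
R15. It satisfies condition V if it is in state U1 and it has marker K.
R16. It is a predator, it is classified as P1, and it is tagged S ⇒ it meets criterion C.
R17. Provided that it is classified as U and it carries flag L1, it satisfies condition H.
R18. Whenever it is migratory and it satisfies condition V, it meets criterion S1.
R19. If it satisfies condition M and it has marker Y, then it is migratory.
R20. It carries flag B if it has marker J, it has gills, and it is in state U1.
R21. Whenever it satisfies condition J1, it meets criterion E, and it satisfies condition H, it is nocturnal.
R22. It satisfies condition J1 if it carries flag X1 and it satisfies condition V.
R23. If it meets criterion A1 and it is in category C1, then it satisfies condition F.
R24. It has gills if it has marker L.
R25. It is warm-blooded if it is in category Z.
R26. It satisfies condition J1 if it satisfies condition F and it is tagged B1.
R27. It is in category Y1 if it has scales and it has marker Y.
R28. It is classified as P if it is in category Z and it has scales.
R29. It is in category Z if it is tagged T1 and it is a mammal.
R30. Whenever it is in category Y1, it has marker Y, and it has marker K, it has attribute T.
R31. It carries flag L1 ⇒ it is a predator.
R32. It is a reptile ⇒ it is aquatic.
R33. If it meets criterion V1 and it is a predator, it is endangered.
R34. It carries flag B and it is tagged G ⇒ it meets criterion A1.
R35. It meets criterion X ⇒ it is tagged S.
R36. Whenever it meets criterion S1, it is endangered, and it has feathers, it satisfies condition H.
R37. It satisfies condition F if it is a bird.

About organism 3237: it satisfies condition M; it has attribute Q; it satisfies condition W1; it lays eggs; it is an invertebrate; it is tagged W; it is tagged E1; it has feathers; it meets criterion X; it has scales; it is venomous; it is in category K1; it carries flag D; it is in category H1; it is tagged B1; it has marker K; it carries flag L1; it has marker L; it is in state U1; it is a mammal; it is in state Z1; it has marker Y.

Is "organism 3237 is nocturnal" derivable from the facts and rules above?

Forward chaining from the given facts derives: is classified as G1, is in category Z, is tagged G, has marker J, satisfies condition V, is migratory, has gills, is warm-blooded, is in category Y1, is classified as P, has attribute T, is a predator, is tagged S, is endangered, is in category C1, meets criterion S1, carries flag B, meets criterion A1, satisfies condition H, can fly, is tagged M1, satisfies condition F, satisfies condition J1, is classified as Q1.
The only rule concluding "it is nocturnal" is R21, which needs "it meets criterion E"; that is never established.

No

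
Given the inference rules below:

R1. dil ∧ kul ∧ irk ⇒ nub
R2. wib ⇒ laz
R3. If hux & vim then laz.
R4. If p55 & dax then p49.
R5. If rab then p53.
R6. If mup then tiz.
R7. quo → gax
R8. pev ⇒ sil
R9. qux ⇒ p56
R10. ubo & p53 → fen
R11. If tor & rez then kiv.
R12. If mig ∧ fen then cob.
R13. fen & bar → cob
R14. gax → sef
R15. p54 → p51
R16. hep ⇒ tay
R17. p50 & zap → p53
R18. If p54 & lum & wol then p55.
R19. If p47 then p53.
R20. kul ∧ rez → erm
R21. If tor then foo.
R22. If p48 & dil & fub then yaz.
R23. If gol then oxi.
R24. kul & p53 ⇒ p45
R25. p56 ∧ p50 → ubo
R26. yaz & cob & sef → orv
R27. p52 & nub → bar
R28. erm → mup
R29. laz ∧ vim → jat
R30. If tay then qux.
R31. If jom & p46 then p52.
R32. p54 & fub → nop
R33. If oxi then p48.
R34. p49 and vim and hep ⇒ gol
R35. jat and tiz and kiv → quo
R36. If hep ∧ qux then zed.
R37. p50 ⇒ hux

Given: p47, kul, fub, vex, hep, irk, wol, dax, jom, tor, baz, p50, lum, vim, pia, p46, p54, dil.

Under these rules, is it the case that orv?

No

Forward chaining from the given facts derives: nub, p51, tay, p55, p53, foo, p45, qux, p52, nop, zed, hux, laz, p49, p56, ubo, bar, jat, gol, fen, cob, oxi, p48, yaz.
The only rule concluding orv is R26, which needs sef; that is never established.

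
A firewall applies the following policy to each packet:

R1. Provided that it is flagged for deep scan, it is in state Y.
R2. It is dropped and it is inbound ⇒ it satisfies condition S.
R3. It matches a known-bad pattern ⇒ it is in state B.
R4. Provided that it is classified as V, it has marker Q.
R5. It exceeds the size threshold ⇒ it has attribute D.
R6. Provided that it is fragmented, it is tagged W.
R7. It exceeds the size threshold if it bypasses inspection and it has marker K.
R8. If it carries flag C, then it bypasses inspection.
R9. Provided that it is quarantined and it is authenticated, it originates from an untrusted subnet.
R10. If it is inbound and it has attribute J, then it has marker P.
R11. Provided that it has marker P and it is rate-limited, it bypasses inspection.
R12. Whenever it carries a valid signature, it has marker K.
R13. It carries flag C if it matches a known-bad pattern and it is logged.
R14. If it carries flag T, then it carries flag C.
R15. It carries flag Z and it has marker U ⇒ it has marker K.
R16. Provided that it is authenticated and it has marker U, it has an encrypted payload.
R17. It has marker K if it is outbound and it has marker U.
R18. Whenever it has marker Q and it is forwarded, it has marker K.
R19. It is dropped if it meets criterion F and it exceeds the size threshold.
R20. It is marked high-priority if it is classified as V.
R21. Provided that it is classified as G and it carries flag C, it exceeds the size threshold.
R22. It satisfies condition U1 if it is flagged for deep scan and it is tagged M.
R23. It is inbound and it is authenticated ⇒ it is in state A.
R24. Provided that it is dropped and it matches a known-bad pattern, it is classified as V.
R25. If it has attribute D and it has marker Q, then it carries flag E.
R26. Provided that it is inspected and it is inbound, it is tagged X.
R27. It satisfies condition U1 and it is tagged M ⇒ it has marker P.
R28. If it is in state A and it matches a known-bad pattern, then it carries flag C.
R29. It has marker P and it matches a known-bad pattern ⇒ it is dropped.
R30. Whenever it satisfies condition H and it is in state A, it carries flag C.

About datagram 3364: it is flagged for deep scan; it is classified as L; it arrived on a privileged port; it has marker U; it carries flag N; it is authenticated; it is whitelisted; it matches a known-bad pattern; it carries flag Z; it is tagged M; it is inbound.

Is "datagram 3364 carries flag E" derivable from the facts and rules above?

By R15 (it carries flag Z, it has marker U): it has marker K.
By R22 (it is flagged for deep scan, it is tagged M): it satisfies condition U1.
By R23 (it is inbound, it is authenticated): it is in state A.
By R27 (it satisfies condition U1, it is tagged M): it has marker P.
By R28 (it is in state A, it matches a known-bad pattern): it carries flag C.
By R29 (it has marker P, it matches a known-bad pattern): it is dropped.
By R8 (it carries flag C): it bypasses inspection.
By R24 (it is dropped, it matches a known-bad pattern): it is classified as V.
By R4 (it is classified as V): it has marker Q.
By R7 (it bypasses inspection, it has marker K): it exceeds the size threshold.
By R5 (it exceeds the size threshold): it has attribute D.
By R25 (it has attribute D, it has marker Q): it carries flag E.

Yes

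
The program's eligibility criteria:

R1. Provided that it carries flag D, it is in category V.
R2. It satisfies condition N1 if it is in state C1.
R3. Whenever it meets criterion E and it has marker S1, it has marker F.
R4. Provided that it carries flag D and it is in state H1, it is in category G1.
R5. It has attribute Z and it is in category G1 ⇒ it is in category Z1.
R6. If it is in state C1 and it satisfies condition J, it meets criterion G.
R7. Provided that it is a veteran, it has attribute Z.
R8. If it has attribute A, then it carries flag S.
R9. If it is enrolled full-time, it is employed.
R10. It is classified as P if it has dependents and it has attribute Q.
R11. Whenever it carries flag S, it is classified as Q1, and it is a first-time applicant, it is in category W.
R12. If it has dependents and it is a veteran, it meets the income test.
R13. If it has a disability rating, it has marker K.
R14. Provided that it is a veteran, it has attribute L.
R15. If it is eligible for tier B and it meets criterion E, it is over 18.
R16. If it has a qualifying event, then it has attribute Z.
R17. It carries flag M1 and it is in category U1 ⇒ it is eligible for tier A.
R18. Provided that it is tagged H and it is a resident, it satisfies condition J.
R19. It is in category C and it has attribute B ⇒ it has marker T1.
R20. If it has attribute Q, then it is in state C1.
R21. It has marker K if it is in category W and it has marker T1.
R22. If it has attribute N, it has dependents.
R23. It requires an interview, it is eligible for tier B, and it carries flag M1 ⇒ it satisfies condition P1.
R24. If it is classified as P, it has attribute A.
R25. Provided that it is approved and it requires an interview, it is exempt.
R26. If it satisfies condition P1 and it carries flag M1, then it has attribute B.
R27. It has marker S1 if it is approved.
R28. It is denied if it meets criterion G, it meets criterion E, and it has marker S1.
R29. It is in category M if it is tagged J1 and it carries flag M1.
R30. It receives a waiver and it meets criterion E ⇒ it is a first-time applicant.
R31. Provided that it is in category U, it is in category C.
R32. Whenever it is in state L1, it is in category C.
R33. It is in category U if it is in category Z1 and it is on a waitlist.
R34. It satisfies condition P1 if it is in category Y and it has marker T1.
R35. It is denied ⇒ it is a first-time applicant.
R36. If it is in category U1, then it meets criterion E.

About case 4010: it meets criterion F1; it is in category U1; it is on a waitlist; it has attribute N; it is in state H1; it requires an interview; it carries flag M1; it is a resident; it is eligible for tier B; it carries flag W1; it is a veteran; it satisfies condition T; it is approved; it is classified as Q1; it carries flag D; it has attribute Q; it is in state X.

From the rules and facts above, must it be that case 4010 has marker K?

No

Forward chaining from the given facts derives: is in category V, is in category G1, has attribute Z, has attribute L, is eligible for tier A, is in state C1, has dependents, satisfies condition P1, is exempt, has attribute B, has marker S1, meets criterion E, satisfies condition N1, has marker F, is in category Z1, is classified as P, meets the income test, is over 18, has attribute A, is in category U, carries flag S, is in category C, has marker T1.
Rules concluding "it has marker K": R13 needs "it has a disability rating"; R21 needs "it is in category W" — none of these are established.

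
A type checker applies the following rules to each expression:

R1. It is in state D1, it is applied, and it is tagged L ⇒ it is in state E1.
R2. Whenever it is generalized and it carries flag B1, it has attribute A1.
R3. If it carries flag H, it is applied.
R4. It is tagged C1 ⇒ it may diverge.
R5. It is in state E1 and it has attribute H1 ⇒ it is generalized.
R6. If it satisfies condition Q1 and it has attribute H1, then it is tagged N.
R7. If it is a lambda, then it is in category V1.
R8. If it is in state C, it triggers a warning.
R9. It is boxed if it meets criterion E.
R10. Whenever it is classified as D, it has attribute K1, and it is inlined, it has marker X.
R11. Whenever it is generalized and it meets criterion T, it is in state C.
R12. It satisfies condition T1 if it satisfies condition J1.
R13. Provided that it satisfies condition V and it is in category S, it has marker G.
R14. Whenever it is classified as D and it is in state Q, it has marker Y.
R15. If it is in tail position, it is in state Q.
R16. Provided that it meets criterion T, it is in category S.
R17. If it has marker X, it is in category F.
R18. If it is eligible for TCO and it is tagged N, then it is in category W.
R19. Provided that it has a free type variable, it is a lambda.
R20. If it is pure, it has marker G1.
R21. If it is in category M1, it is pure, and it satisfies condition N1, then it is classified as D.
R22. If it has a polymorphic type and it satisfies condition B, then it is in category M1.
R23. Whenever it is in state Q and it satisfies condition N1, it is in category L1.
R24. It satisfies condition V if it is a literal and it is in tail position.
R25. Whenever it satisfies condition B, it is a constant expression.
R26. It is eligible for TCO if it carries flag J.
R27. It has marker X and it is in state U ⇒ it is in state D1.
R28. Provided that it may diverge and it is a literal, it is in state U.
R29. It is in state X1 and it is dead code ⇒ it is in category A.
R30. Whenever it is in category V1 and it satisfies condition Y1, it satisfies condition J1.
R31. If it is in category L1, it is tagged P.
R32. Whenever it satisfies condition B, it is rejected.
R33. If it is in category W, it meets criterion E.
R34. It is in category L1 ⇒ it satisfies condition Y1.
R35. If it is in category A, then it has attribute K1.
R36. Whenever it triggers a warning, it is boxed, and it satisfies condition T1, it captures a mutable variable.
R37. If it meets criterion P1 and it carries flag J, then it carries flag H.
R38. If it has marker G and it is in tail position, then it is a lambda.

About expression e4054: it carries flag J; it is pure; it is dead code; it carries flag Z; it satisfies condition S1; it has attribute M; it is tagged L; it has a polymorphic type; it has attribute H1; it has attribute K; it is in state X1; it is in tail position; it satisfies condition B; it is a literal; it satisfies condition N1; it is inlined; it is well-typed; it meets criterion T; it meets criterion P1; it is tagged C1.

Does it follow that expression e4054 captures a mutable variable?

Forward chaining from the given facts derives: may diverge, is in state Q, is in category S, has marker G1, is in category M1, is in category L1, satisfies condition V, is a constant expression, is eligible for TCO, is in state U, is in category A, is tagged P, is rejected, satisfies condition Y1, has attribute K1, carries flag H, is applied, has marker G, is classified as D, is a lambda, is in category V1, has marker X, has marker Y, is in category F, is in state D1, satisfies condition J1, is in state E1, is generalized, is in state C, satisfies condition T1, triggers a warning.
The only rule concluding "it captures a mutable variable" is R36, which needs "it is boxed"; that is never established.

No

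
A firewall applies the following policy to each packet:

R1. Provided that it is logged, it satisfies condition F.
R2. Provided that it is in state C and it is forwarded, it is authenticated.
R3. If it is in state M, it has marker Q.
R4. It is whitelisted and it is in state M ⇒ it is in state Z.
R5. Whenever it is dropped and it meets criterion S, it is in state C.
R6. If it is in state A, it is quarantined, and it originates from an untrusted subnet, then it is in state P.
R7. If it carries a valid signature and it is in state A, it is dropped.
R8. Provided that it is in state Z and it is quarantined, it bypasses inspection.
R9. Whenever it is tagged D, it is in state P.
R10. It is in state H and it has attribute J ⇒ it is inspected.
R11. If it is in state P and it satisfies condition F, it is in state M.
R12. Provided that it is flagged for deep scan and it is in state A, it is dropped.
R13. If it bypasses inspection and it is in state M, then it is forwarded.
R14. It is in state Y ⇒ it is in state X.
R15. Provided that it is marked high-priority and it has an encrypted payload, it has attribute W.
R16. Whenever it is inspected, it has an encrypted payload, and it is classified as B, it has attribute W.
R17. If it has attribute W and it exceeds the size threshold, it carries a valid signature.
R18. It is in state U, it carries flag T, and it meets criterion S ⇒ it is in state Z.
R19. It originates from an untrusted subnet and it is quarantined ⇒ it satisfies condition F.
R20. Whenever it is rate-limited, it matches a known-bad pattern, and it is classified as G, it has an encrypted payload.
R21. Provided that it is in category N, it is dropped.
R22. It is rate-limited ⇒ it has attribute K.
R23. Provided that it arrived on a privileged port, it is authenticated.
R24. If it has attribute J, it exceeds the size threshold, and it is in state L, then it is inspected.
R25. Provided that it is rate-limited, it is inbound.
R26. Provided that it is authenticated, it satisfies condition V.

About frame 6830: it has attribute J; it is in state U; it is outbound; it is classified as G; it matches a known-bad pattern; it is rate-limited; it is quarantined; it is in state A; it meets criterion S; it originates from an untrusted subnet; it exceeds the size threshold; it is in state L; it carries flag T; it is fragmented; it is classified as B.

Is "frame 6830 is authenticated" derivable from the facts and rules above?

By R6 (it is in state A, it is quarantined, it originates from an untrusted subnet): it is in state P.
By R18 (it is in state U, it carries flag T, it meets criterion S): it is in state Z.
By R19 (it originates from an untrusted subnet, it is quarantined): it satisfies condition F.
By R20 (it is rate-limited, it matches a known-bad pattern, it is classified as G): it has an encrypted payload.
By R24 (it has attribute J, it exceeds the size threshold, it is in state L): it is inspected.
By R8 (it is in state Z, it is quarantined): it bypasses inspection.
By R11 (it is in state P, it satisfies condition F): it is in state M.
By R13 (it bypasses inspection, it is in state M): it is forwarded.
By R16 (it is inspected, it has an encrypted payload, it is classified as B): it has attribute W.
By R17 (it has attribute W, it exceeds the size threshold): it carries a valid signature.
By R7 (it carries a valid signature, it is in state A): it is dropped.
By R5 (it is dropped, it meets criterion S): it is in state C.
By R2 (it is in state C, it is forwarded): it is authenticated.

Yes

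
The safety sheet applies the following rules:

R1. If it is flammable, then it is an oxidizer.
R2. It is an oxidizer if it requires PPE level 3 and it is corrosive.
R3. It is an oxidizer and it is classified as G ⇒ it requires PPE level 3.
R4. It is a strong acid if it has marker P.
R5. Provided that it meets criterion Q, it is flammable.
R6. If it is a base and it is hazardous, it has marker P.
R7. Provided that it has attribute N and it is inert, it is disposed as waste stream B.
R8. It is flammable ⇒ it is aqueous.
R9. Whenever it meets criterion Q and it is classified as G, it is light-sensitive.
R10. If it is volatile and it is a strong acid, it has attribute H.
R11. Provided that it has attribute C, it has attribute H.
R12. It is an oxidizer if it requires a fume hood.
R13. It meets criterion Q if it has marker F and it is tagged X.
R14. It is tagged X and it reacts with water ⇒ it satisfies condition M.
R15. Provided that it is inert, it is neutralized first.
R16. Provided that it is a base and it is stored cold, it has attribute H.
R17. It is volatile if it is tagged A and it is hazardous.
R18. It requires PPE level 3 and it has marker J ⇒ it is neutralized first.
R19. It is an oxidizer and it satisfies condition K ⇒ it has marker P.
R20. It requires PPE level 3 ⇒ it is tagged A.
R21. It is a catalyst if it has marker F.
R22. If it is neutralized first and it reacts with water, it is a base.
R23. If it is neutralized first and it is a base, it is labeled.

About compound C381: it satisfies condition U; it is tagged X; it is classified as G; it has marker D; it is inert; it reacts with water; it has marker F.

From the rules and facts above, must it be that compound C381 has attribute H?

Forward chaining from the given facts derives: meets criterion Q, satisfies condition M, is neutralized first, is a catalyst, is a base, is labeled, is flammable, is aqueous, is light-sensitive, is an oxidizer, requires PPE level 3, is tagged A.
Rules concluding "it has attribute H": R10 needs "it is volatile"; R11 needs "it has attribute C"; R16 needs "it is stored cold" — none of these are established.

No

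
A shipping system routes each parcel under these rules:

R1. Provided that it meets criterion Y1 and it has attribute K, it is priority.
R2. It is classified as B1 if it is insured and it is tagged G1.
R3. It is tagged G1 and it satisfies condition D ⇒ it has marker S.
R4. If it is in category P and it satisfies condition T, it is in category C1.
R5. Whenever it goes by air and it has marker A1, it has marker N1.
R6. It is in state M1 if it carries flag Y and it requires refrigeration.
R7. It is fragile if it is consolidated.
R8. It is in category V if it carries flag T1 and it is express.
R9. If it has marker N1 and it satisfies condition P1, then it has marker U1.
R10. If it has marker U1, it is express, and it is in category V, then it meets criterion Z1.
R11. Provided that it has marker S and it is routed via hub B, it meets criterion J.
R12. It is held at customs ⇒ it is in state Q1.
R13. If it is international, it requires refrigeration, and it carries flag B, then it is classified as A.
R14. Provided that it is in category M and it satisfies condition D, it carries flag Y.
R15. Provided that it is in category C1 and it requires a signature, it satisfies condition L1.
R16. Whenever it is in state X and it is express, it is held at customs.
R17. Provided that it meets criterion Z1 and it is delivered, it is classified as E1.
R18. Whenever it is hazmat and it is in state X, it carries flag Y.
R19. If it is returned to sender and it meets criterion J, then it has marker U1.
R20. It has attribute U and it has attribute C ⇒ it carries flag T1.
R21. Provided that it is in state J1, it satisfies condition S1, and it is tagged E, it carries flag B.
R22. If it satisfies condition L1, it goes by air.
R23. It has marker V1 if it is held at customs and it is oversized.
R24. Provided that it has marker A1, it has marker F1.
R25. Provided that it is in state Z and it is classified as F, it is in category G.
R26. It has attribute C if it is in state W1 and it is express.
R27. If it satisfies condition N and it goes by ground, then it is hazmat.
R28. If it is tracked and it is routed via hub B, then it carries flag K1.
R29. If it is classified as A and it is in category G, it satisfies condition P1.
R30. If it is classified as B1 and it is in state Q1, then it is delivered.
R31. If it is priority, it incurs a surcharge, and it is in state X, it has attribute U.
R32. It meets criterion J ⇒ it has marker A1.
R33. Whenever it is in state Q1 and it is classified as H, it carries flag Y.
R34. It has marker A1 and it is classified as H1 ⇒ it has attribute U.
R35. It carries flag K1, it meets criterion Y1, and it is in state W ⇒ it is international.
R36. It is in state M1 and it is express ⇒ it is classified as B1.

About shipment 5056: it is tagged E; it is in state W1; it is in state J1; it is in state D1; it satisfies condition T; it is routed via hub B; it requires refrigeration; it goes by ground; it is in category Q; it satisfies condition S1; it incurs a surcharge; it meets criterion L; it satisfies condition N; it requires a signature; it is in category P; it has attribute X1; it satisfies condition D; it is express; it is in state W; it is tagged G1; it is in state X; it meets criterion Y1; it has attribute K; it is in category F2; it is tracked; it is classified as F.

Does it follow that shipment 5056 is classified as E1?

No

Forward chaining from the given facts derives: is priority, has marker S, is in category C1, meets criterion J, satisfies condition L1, is held at customs, carries flag B, goes by air, has attribute C, is hazmat, carries flag K1, has attribute U, has marker A1, is international, has marker N1, is in state Q1, is classified as A, carries flag Y, carries flag T1, has marker F1, is in state M1, is in category V, is classified as B1, is delivered.
The only rule concluding "it is classified as E1" is R17, which needs "it meets criterion Z1"; that is never established.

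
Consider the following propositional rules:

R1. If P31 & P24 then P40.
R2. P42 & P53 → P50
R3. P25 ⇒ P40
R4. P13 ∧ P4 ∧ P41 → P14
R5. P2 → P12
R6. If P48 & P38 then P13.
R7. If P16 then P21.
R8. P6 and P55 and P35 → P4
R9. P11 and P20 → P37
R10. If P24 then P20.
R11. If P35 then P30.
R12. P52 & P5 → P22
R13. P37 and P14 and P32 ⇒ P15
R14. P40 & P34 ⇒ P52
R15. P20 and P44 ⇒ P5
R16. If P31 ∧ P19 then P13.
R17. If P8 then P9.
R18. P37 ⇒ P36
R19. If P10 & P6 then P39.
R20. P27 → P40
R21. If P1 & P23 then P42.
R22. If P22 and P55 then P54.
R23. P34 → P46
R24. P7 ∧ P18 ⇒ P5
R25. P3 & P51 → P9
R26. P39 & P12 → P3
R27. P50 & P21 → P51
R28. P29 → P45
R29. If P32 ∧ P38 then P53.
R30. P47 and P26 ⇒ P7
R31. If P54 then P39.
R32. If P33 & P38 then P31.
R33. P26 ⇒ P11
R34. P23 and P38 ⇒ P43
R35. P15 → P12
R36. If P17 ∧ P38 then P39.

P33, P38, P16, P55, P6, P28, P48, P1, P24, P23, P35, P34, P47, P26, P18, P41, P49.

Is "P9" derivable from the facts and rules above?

Forward chaining from the given facts derives: P13, P21, P4, P20, P30, P42, P46, P7, P31, P11, P43, P40, P14, P37, P52, P36, P5, P22, P54, P39.
Rules concluding P9: R17 needs P8; R25 needs P3 — none of these are established.

No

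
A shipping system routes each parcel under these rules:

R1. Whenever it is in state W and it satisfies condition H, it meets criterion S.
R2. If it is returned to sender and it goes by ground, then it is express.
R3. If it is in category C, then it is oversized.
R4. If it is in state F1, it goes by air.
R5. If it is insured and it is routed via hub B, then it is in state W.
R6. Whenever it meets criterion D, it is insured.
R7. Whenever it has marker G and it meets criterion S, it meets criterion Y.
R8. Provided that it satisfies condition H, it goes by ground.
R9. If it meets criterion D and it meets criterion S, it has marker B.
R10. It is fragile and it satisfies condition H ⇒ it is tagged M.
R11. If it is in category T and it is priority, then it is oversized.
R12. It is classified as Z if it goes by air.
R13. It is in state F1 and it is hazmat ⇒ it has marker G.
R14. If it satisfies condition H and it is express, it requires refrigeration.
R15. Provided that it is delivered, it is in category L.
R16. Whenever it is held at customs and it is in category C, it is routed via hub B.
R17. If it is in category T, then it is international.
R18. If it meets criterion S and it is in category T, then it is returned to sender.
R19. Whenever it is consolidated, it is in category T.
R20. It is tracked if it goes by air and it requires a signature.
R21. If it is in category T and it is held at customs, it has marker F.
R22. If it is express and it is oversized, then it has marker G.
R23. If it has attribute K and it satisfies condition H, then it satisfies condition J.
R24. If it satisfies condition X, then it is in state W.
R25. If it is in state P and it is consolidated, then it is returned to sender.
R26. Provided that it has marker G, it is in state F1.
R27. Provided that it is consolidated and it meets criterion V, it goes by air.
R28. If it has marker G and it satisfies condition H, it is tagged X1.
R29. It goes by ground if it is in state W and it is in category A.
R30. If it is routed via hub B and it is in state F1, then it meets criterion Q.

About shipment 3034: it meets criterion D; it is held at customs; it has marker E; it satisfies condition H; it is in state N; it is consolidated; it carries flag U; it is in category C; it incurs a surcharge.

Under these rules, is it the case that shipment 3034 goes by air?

By R3 (it is in category C): it is oversized.
By R6 (it meets criterion D): it is insured.
By R8 (it satisfies condition H): it goes by ground.
By R16 (it is held at customs, it is in category C): it is routed via hub B.
By R19 (it is consolidated): it is in category T.
By R5 (it is insured, it is routed via hub B): it is in state W.
By R1 (it is in state W, it satisfies condition H): it meets criterion S.
By R18 (it meets criterion S, it is in category T): it is returned to sender.
By R2 (it is returned to sender, it goes by ground): it is express.
By R22 (it is express, it is oversized): it has marker G.
By R26 (it has marker G): it is in state F1.
By R4 (it is in state F1): it goes by air.

Yes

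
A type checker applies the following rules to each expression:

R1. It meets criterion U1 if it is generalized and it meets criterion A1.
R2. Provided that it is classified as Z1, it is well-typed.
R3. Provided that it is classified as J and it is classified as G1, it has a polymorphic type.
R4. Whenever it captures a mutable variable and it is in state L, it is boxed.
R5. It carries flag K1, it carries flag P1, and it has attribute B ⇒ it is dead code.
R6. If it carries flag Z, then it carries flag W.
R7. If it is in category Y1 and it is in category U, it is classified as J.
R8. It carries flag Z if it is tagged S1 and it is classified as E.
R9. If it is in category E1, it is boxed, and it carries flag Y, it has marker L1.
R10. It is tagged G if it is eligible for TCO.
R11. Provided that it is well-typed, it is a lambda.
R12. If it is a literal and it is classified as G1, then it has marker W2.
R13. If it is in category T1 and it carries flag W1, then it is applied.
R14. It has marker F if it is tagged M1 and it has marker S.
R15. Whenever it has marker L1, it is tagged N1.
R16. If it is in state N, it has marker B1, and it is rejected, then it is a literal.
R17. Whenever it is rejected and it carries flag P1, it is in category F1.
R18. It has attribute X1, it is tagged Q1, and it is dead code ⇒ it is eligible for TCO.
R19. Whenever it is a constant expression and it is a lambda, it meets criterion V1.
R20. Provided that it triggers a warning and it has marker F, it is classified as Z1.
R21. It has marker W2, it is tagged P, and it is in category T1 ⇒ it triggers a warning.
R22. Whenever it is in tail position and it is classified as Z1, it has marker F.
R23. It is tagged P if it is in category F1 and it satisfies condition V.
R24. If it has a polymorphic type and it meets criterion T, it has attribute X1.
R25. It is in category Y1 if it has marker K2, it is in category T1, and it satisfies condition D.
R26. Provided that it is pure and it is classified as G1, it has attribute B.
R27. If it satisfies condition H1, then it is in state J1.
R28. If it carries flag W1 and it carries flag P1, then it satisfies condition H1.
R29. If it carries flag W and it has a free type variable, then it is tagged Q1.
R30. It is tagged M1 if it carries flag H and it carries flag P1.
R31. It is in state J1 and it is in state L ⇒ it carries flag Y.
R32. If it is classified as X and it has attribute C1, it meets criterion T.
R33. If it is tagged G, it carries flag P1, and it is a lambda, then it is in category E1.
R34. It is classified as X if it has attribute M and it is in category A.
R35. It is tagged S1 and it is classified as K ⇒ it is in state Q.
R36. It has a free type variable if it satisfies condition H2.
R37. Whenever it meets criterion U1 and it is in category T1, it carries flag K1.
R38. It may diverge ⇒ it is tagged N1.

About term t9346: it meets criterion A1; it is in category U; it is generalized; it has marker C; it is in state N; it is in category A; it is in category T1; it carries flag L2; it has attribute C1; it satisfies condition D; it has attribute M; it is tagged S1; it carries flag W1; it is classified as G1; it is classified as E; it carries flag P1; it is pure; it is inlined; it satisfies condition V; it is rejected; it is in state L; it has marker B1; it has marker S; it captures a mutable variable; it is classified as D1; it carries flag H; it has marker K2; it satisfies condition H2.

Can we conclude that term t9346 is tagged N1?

Yes

By R1 (it is generalized, it meets criterion A1): it meets criterion U1.
By R4 (it captures a mutable variable, it is in state L): it is boxed.
By R8 (it is tagged S1, it is classified as E): it carries flag Z.
By R16 (it is in state N, it has marker B1, it is rejected): it is a literal.
By R17 (it is rejected, it carries flag P1): it is in category F1.
By R23 (it is in category F1, it satisfies condition V): it is tagged P.
By R25 (it has marker K2, it is in category T1, it satisfies condition D): it is in category Y1.
By R26 (it is pure, it is classified as G1): it has attribute B.
By R28 (it carries flag W1, it carries flag P1): it satisfies condition H1.
By R30 (it carries flag H, it carries flag P1): it is tagged M1.
By R34 (it has attribute M, it is in category A): it is classified as X.
By R36 (it satisfies condition H2): it has a free type variable.
By R37 (it meets criterion U1, it is in category T1): it carries flag K1.
By R5 (it carries flag K1, it carries flag P1, it has attribute B): it is dead code.
By R6 (it carries flag Z): it carries flag W.
By R7 (it is in category Y1, it is in category U): it is classified as J.
By R12 (it is a literal, it is classified as G1): it has marker W2.
By R14 (it is tagged M1, it has marker S): it has marker F.
By R21 (it has marker W2, it is tagged P, it is in category T1): it triggers a warning.
By R27 (it satisfies condition H1): it is in state J1.
By R29 (it carries flag W, it has a free type variable): it is tagged Q1.
By R31 (it is in state J1, it is in state L): it carries flag Y.
By R32 (it is classified as X, it has attribute C1): it meets criterion T.
By R3 (it is classified as J, it is classified as G1): it has a polymorphic type.
By R20 (it triggers a warning, it has marker F): it is classified as Z1.
By R24 (it has a polymorphic type, it meets criterion T): it has attribute X1.
By R2 (it is classified as Z1): it is well-typed.
By R11 (it is well-typed): it is a lambda.
By R18 (it has attribute X1, it is tagged Q1, it is dead code): it is eligible for TCO.
By R10 (it is eligible for TCO): it is tagged G.
By R33 (it is tagged G, it carries flag P1, it is a lambda): it is in category E1.
By R9 (it is in category E1, it is boxed, it carries flag Y): it has marker L1.
By R15 (it has marker L1): it is tagged N1.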